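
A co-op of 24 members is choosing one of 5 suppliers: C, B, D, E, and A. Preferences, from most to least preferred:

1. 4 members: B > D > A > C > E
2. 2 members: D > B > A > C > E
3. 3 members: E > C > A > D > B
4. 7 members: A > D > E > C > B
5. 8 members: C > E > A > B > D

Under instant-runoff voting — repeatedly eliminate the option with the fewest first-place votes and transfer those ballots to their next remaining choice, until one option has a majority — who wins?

A

Round 1: C 8, B 4, D 2, E 3, A 7. Eliminate D.
Round 2: C 8, B 6, E 3, A 7. Eliminate E.
Round 3: C 11, B 6, A 7. Eliminate B.
Round 4: C 11, A 13. A has a majority.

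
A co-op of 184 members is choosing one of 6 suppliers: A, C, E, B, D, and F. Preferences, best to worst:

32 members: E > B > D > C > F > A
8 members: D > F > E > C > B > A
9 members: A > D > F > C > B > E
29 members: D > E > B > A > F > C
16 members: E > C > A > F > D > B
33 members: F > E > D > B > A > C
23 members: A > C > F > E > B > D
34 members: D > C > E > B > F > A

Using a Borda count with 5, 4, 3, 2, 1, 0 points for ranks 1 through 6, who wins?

E

A: 32·0 + 8·0 + 9·5 + 29·2 + 16·3 + 33·1 + 23·5 + 34·0 = 299
C: 32·2 + 8·2 + 9·2 + 29·0 + 16·4 + 33·0 + 23·4 + 34·4 = 390
E: 32·5 + 8·3 + 9·0 + 29·4 + 16·5 + 33·4 + 23·2 + 34·3 = 660
B: 32·4 + 8·1 + 9·1 + 29·3 + 16·0 + 33·2 + 23·1 + 34·2 = 389
D: 32·3 + 8·5 + 9·4 + 29·5 + 16·1 + 33·3 + 23·0 + 34·5 = 602
F: 32·1 + 8·4 + 9·3 + 29·1 + 16·2 + 33·5 + 23·3 + 34·1 = 420
E has the highest Borda score (660).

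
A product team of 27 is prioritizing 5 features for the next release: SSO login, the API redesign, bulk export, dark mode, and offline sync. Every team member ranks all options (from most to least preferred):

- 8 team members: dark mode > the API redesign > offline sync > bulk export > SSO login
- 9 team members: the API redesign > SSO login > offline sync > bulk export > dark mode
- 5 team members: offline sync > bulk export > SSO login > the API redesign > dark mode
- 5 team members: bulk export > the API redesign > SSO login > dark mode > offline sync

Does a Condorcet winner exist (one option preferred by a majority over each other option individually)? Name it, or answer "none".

the API redesign vs SSO login: 22–5 for the API redesign.
the API redesign vs bulk export: 17–10 for the API redesign.
the API redesign vs dark mode: 19–8 for the API redesign.
the API redesign vs offline sync: 22–5 for the API redesign.
the API redesign beats every other option head-to-head.

the API redesign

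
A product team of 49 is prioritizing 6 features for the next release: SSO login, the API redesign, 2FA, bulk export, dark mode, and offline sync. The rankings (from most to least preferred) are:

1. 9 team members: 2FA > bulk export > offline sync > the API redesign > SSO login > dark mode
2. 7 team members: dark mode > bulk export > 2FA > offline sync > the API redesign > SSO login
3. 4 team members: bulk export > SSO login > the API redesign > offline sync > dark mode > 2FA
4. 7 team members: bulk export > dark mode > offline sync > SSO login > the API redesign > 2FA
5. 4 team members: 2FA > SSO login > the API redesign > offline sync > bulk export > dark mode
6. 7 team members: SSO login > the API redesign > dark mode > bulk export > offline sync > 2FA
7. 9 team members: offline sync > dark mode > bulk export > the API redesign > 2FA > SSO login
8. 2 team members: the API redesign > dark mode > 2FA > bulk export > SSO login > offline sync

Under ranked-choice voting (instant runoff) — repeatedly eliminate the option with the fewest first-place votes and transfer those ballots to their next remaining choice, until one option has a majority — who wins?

Round 1: SSO login 7, the API redesign 2, 2FA 13, bulk export 11, dark mode 7, offline sync 9. Eliminate the API redesign.
Round 2: SSO login 7, 2FA 13, bulk export 11, dark mode 9, offline sync 9. Eliminate SSO login.
Round 3: 2FA 13, bulk export 11, dark mode 16, offline sync 9. Eliminate offline sync.
Round 4: 2FA 13, bulk export 11, dark mode 25. Dark mode has a majority.

dark mode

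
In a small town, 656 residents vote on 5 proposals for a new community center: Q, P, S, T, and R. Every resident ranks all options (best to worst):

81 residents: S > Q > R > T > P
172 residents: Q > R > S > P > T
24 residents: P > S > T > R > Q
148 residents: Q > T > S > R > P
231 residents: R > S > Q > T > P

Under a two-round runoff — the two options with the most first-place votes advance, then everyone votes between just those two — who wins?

Q

Round 1 first-place votes: Q 320, P 24, S 81, T 0, R 231.
Q and R advance.
Runoff: Q is preferred to R by 401 voters; R by 255.
Q wins the runoff.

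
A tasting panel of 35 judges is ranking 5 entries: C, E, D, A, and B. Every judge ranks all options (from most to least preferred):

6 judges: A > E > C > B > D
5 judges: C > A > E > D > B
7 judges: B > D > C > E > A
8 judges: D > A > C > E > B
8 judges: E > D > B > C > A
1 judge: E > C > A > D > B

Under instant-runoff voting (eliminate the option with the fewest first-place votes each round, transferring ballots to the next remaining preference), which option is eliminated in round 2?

Round 1: C 5, E 9, D 8, A 6, B 7. Eliminate C.
Round 2: E 9, D 8, A 11, B 7. Eliminate B.

B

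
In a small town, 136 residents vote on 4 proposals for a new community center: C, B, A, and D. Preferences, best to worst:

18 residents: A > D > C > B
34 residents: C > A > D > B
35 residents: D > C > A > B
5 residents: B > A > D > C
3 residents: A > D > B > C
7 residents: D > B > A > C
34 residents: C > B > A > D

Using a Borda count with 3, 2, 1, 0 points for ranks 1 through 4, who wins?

C: 18·1 + 34·3 + 35·2 + 5·0 + 3·0 + 7·0 + 34·3 = 292
B: 18·0 + 34·0 + 35·0 + 5·3 + 3·1 + 7·2 + 34·2 = 100
A: 18·3 + 34·2 + 35·1 + 5·2 + 3·3 + 7·1 + 34·1 = 217
D: 18·2 + 34·1 + 35·3 + 5·1 + 3·2 + 7·3 + 34·0 = 207
C has the highest Borda score (292).

C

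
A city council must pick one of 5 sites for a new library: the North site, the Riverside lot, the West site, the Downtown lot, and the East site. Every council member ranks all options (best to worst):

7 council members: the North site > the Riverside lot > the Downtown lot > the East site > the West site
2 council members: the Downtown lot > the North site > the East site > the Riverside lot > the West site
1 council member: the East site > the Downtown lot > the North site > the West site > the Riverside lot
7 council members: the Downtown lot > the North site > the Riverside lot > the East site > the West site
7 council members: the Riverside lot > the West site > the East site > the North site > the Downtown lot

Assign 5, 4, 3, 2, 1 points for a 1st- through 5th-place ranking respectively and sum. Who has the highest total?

the North site: 7·5 + 2·4 + 1·3 + 7·4 + 7·2 = 88
the Riverside lot: 7·4 + 2·2 + 1·1 + 7·3 + 7·5 = 89
the West site: 7·1 + 2·1 + 1·2 + 7·1 + 7·4 = 46
the Downtown lot: 7·3 + 2·5 + 1·4 + 7·5 + 7·1 = 77
the East site: 7·2 + 2·3 + 1·5 + 7·2 + 7·3 = 60
the Riverside lot has the highest Borda score (89).

the Riverside lot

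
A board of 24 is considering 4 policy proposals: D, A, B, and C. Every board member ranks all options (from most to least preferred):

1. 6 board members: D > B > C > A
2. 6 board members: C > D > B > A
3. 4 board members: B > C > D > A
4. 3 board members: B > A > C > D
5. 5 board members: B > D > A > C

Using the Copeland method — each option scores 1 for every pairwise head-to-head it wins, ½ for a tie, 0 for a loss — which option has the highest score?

D: beats A; ties B; loses to C → score 1.5.
A: loses to D, B, and C → score 0.
B: beats A and C; ties D → score 2.5.
C: beats D and A; loses to B → score 2.
B has the best pairwise record.

B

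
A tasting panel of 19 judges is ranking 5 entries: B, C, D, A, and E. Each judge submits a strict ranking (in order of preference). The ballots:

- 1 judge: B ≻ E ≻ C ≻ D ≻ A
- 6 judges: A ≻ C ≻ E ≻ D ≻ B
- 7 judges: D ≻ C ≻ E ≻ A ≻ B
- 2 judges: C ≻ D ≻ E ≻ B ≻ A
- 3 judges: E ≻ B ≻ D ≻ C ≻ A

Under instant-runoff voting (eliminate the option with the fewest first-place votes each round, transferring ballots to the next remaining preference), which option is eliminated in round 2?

Round 1: B 1, C 2, D 7, A 6, E 3. Eliminate B.
Round 2: C 2, D 7, A 6, E 4. Eliminate C.

C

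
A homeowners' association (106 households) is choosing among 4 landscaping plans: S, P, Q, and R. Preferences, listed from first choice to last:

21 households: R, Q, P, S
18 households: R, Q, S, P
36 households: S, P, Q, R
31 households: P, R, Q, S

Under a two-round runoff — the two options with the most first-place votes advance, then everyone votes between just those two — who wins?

Round 1 first-place votes: S 36, P 31, Q 0, R 39.
R and S advance.
Runoff: R is preferred to S by 70 voters; S by 36.
R wins the runoff.

R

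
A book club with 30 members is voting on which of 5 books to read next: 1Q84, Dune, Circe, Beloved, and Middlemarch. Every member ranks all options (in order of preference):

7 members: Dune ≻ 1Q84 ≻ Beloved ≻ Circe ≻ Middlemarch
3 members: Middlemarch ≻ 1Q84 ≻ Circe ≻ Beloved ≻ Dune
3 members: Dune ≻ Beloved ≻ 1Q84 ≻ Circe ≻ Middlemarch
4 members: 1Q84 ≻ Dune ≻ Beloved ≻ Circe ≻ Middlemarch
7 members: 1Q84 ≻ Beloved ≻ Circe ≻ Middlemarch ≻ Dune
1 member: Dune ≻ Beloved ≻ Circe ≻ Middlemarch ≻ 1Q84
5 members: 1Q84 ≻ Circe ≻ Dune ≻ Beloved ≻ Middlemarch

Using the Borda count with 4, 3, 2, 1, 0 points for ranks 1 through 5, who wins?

1Q84

1Q84: 7·3 + 3·3 + 3·2 + 4·4 + 7·4 + 1·0 + 5·4 = 100
Dune: 7·4 + 3·0 + 3·4 + 4·3 + 7·0 + 1·4 + 5·2 = 66
Circe: 7·1 + 3·2 + 3·1 + 4·1 + 7·2 + 1·2 + 5·3 = 51
Beloved: 7·2 + 3·1 + 3·3 + 4·2 + 7·3 + 1·3 + 5·1 = 63
Middlemarch: 7·0 + 3·4 + 3·0 + 4·0 + 7·1 + 1·1 + 5·0 = 20
1Q84 has the highest Borda score (100).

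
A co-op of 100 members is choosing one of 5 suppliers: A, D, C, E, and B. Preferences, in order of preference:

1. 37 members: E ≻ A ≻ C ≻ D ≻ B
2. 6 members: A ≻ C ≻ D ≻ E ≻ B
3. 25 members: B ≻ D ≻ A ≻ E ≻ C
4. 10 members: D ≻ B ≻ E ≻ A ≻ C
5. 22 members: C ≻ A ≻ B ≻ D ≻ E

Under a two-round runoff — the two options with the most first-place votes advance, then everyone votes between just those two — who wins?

B

Round 1 first-place votes: A 6, D 10, C 22, E 37, B 25.
E and B advance.
Runoff: E is preferred to B by 43 voters; B by 57.
B wins the runoff.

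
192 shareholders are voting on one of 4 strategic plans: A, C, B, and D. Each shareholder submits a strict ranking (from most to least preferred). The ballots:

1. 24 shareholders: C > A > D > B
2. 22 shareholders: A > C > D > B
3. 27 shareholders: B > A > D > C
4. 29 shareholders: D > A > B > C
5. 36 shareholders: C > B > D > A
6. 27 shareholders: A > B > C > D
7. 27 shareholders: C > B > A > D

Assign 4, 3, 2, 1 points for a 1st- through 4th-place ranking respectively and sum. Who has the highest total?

A: 24·3 + 22·4 + 27·3 + 29·3 + 36·1 + 27·4 + 27·2 = 526
C: 24·4 + 22·3 + 27·1 + 29·1 + 36·4 + 27·2 + 27·4 = 524
B: 24·1 + 22·1 + 27·4 + 29·2 + 36·3 + 27·3 + 27·3 = 482
D: 24·2 + 22·2 + 27·2 + 29·4 + 36·2 + 27·1 + 27·1 = 388
A has the highest Borda score (526).

A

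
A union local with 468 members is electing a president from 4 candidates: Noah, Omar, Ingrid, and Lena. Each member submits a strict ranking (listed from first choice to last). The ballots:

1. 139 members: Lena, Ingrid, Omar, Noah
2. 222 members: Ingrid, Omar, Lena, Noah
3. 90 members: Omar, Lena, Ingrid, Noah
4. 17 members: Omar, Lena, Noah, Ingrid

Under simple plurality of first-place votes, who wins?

First-place votes: Noah 0, Omar 107, Ingrid 222, Lena 139.
Ingrid has the most first-place votes.

Ingrid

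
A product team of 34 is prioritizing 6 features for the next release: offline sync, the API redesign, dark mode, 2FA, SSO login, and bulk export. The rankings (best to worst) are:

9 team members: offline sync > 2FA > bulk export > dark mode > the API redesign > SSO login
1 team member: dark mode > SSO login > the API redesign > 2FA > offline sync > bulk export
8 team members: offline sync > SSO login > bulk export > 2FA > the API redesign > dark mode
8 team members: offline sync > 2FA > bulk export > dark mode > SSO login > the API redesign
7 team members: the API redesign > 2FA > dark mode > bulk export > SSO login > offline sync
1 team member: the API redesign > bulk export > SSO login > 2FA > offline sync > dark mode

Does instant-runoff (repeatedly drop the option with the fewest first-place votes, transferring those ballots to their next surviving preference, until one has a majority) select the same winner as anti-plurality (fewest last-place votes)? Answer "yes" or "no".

no

Instant-runoff — R1 offline sync 25, the API redesign 8, dark mode 1, 2FA 0, SSO login 0, bulk export 0 (offline sync winner). Winner: offline sync.
Anti-plurality — last-place votes: offline sync 7, the API redesign 8, dark mode 9, 2FA 0, SSO login 9, bulk export 1. Winner: 2FA.
The two methods disagree.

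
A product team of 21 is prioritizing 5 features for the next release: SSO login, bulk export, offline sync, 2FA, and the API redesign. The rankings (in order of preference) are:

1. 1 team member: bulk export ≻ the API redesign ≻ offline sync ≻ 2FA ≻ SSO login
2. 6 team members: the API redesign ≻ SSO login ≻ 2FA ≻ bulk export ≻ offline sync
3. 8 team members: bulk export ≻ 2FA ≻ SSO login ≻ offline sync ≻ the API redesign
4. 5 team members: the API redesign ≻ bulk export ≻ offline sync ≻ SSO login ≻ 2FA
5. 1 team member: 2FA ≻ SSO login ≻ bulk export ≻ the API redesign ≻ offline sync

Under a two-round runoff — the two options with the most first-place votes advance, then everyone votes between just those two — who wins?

Round 1 first-place votes: SSO login 0, bulk export 9, offline sync 0, 2FA 1, the API redesign 11.
the API redesign and bulk export advance.
Runoff: the API redesign is preferred to bulk export by 11 voters; bulk export by 10.
the API redesign wins the runoff.

the API redesign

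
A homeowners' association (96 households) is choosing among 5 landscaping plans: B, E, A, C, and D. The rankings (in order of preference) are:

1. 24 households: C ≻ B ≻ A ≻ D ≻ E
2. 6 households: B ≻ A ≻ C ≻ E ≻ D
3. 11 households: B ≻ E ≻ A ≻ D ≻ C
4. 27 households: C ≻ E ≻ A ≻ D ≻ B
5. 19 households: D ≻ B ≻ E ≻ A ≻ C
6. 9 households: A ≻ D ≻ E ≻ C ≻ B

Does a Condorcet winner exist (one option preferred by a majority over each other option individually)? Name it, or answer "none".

C vs B: 60–36 for C.
C vs E: 57–39 for C.
C vs A: 51–45 for C.
C vs D: 57–39 for C.
C beats every other option head-to-head.

C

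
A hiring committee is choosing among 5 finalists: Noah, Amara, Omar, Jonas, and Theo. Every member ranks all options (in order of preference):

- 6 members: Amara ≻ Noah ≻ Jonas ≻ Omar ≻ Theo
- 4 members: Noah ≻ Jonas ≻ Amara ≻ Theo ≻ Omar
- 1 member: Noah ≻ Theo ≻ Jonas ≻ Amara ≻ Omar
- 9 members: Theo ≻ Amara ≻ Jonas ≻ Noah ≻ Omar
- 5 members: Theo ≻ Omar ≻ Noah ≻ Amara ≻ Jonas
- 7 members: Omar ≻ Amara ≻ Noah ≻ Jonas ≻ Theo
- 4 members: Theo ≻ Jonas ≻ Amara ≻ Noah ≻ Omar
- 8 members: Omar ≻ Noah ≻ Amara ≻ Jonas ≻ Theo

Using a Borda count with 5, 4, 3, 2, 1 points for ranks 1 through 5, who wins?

Noah: 6·4 + 4·5 + 1·5 + 9·2 + 5·3 + 7·3 + 4·2 + 8·4 = 143
Amara: 6·5 + 4·3 + 1·2 + 9·4 + 5·2 + 7·4 + 4·3 + 8·3 = 154
Omar: 6·2 + 4·1 + 1·1 + 9·1 + 5·4 + 7·5 + 4·1 + 8·5 = 125
Jonas: 6·3 + 4·4 + 1·3 + 9·3 + 5·1 + 7·2 + 4·4 + 8·2 = 115
Theo: 6·1 + 4·2 + 1·4 + 9·5 + 5·5 + 7·1 + 4·5 + 8·1 = 123
Amara has the highest Borda score (154).

Amara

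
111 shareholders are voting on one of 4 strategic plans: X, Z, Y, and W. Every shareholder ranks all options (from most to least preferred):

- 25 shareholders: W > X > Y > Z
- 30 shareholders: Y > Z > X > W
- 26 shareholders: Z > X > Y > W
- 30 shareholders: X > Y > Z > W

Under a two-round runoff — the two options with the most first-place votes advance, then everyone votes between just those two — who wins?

Round 1 first-place votes: X 30, Z 26, Y 30, W 25.
X and Y advance.
Runoff: X is preferred to Y by 81 voters; Y by 30.
X wins the runoff.

X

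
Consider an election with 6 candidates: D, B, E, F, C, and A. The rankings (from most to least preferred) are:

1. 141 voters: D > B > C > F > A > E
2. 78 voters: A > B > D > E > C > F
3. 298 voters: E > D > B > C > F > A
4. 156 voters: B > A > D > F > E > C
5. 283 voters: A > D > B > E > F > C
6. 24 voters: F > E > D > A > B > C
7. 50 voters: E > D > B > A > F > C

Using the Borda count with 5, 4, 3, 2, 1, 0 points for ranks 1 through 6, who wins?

D: 141·5 + 78·3 + 298·4 + 156·3 + 283·4 + 24·3 + 50·4 = 4003
B: 141·4 + 78·4 + 298·3 + 156·5 + 283·3 + 24·1 + 50·3 = 3573
E: 141·0 + 78·2 + 298·5 + 156·1 + 283·2 + 24·4 + 50·5 = 2714
F: 141·2 + 78·0 + 298·1 + 156·2 + 283·1 + 24·5 + 50·1 = 1345
C: 141·3 + 78·1 + 298·2 + 156·0 + 283·0 + 24·0 + 50·0 = 1097
A: 141·1 + 78·5 + 298·0 + 156·4 + 283·5 + 24·2 + 50·2 = 2718
D has the highest Borda score (4003).

D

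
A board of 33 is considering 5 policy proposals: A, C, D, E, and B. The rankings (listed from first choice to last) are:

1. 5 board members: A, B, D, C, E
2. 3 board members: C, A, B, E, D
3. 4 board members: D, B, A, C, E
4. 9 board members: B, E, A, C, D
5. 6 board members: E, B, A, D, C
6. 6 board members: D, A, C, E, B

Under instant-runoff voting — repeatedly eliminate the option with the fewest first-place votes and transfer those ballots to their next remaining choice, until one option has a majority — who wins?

B

Round 1: A 5, C 3, D 10, E 6, B 9. Eliminate C.
Round 2: A 8, D 10, E 6, B 9. Eliminate E.
Round 3: A 8, D 10, B 15. Eliminate A.
Round 4: D 10, B 23. B has a majority.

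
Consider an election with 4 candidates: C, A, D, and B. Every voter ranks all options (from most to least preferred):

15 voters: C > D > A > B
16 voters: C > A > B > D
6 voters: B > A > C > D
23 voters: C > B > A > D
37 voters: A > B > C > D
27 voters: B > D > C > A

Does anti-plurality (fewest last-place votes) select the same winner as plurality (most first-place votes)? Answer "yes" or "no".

Anti-plurality — last-place votes: C 0, A 27, D 82, B 15. Winner: C.
Plurality — first-place votes: C 54, A 37, D 0, B 33. Winner: C.
The two methods agree.

yes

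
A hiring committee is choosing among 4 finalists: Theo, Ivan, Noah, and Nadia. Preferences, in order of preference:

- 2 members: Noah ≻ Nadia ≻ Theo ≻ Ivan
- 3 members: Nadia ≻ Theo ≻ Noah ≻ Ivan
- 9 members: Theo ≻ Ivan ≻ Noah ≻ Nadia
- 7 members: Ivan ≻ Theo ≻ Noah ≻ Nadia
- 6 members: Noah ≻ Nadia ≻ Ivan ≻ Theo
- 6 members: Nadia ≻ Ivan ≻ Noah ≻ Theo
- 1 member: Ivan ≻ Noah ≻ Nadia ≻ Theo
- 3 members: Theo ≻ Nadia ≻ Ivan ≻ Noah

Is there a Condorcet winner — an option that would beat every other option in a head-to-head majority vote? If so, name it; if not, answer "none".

none

Checking pairwise contests:
Ivan beats Theo 20–17.
Nadia beats Ivan 20–17.
Theo beats Noah 22–15.
Theo beats Nadia 19–18.
Every option loses at least one head-to-head, so there is no Condorcet winner.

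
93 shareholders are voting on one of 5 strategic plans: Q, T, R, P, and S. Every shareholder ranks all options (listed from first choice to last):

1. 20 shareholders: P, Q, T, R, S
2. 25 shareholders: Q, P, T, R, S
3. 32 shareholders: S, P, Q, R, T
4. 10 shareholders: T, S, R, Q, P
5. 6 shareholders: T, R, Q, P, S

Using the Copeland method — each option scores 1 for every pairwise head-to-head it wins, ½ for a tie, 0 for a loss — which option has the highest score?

P

Q: beats T, R, and S; loses to P → score 3.
T: beats R and S; loses to Q and P → score 2.
R: beats S; loses to Q, T, and P → score 1.
P: beats Q, T, R, and S → score 4.
S: loses to Q, T, R, and P → score 0.
P has the best pairwise record.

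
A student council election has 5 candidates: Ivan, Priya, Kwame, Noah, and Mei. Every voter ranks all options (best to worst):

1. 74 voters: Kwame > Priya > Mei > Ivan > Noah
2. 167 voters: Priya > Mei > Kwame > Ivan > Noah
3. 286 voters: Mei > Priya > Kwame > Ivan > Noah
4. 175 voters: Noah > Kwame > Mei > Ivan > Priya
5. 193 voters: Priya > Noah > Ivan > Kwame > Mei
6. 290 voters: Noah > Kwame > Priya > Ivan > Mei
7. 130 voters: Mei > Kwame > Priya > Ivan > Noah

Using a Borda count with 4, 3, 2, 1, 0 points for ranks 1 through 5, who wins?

Ivan: 74·1 + 167·1 + 286·1 + 175·1 + 193·2 + 290·1 + 130·1 = 1508
Priya: 74·3 + 167·4 + 286·3 + 175·0 + 193·4 + 290·2 + 130·2 = 3360
Kwame: 74·4 + 167·2 + 286·2 + 175·3 + 193·1 + 290·3 + 130·3 = 3180
Noah: 74·0 + 167·0 + 286·0 + 175·4 + 193·3 + 290·4 + 130·0 = 2439
Mei: 74·2 + 167·3 + 286·4 + 175·2 + 193·0 + 290·0 + 130·4 = 2663
Priya has the highest Borda score (3360).

Priya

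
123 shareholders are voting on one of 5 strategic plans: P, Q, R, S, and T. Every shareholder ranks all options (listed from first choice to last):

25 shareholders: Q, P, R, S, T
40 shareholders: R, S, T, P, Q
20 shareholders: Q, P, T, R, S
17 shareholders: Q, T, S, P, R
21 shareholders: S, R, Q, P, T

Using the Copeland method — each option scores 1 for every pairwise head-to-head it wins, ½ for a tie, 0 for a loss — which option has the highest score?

Q

P: beats R and T; loses to Q and S → score 2.
Q: beats P, R, S, and T → score 4.
R: beats S and T; loses to P and Q → score 2.
S: beats P and T; loses to Q and R → score 2.
T: loses to P, Q, R, and S → score 0.
Q has the best pairwise record.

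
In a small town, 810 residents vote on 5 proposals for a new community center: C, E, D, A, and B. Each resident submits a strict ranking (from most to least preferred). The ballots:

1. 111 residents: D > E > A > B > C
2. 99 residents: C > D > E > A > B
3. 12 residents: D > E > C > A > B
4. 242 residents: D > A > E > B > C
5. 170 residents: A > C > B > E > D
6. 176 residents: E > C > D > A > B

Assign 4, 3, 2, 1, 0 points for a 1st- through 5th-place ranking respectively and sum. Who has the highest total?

C: 111·0 + 99·4 + 12·2 + 242·0 + 170·3 + 176·3 = 1458
E: 111·3 + 99·2 + 12·3 + 242·2 + 170·1 + 176·4 = 1925
D: 111·4 + 99·3 + 12·4 + 242·4 + 170·0 + 176·2 = 2109
A: 111·2 + 99·1 + 12·1 + 242·3 + 170·4 + 176·1 = 1915
B: 111·1 + 99·0 + 12·0 + 242·1 + 170·2 + 176·0 = 693
D has the highest Borda score (2109).

D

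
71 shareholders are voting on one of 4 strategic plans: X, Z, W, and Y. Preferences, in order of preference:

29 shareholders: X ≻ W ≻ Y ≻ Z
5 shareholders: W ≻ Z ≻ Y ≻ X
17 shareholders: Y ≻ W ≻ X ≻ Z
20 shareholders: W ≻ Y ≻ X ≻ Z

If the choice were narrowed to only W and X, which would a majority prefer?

Voters preferring W to X: 42; preferring X to W: 29.
W wins the head-to-head.

W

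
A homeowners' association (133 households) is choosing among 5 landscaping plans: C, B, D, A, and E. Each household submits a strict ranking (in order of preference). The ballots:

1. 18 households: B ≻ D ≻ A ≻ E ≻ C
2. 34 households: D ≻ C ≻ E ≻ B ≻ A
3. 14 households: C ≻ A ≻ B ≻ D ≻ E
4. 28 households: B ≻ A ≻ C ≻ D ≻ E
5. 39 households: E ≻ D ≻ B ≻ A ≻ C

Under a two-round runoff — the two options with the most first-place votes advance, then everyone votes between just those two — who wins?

E

Round 1 first-place votes: C 14, B 46, D 34, A 0, E 39.
B and E advance.
Runoff: B is preferred to E by 60 voters; E by 73.
E wins the runoff.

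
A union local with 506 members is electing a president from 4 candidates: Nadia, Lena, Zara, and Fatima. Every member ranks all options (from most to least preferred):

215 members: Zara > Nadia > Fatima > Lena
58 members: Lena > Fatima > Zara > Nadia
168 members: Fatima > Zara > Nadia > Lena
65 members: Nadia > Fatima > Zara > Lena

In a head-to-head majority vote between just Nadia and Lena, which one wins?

Nadia

Voters preferring Nadia to Lena: 448; preferring Lena to Nadia: 58.
Nadia wins the head-to-head.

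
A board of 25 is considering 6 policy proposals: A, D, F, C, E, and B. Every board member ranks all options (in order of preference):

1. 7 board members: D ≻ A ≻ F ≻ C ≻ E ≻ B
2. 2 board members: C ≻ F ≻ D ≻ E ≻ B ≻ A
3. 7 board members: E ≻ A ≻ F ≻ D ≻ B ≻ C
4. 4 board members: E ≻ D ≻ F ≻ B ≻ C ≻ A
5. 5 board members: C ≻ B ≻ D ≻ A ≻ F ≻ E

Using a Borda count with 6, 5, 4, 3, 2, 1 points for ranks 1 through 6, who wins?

D

A: 7·5 + 2·1 + 7·5 + 4·1 + 5·3 = 91
D: 7·6 + 2·4 + 7·3 + 4·5 + 5·4 = 111
F: 7·4 + 2·5 + 7·4 + 4·4 + 5·2 = 92
C: 7·3 + 2·6 + 7·1 + 4·2 + 5·6 = 78
E: 7·2 + 2·3 + 7·6 + 4·6 + 5·1 = 91
B: 7·1 + 2·2 + 7·2 + 4·3 + 5·5 = 62
D has the highest Borda score (111).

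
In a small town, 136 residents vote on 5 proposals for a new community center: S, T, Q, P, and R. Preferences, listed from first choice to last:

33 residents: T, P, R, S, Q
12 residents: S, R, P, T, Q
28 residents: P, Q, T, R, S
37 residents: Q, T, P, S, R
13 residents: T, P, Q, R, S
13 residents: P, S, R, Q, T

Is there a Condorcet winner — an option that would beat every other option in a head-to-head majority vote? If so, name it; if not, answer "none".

Checking pairwise contests:
T beats S 111–25.
Q beats T 78–58.
P beats Q 99–37.
T beats P 83–53.
T beats R 111–25.
Every option loses at least one head-to-head, so there is no Condorcet winner.

none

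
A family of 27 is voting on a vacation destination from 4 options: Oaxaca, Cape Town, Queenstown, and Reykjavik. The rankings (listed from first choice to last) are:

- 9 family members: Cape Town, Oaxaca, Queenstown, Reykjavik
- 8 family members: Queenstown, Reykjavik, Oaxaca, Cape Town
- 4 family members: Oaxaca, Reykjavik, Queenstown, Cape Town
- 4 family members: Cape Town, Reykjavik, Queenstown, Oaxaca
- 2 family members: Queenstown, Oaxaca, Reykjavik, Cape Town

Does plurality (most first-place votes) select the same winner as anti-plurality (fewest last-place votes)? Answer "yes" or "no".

Plurality — first-place votes: Oaxaca 4, Cape Town 13, Queenstown 10, Reykjavik 0. Winner: Cape Town.
Anti-plurality — last-place votes: Oaxaca 4, Cape Town 14, Queenstown 0, Reykjavik 9. Winner: Queenstown.
The two methods disagree.

no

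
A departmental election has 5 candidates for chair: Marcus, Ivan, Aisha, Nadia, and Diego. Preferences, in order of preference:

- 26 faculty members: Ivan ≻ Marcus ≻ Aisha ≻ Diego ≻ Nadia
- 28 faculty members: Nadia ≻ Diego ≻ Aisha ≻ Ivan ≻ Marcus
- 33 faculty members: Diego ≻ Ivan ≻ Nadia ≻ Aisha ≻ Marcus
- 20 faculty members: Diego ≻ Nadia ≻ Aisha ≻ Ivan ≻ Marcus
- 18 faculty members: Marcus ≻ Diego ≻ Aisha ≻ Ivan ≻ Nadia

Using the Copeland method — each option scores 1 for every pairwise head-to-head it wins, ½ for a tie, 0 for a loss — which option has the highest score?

Marcus: loses to Ivan, Aisha, Nadia, and Diego → score 0.
Ivan: beats Marcus and Nadia; loses to Aisha and Diego → score 2.
Aisha: beats Marcus and Ivan; loses to Nadia and Diego → score 2.
Nadia: beats Marcus and Aisha; loses to Ivan and Diego → score 2.
Diego: beats Marcus, Ivan, Aisha, and Nadia → score 4.
Diego has the best pairwise record.

Diego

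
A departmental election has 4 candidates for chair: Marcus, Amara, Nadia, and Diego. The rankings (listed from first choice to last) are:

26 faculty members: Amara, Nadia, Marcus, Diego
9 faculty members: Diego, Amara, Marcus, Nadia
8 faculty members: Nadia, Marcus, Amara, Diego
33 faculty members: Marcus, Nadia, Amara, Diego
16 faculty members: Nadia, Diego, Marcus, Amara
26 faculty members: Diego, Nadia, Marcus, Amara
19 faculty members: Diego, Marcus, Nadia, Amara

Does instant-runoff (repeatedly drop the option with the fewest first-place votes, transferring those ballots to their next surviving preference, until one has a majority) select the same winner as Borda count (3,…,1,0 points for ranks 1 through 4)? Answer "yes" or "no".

no

Instant-runoff — R1 Marcus 33, Amara 26, Nadia 24, Diego 54 (Nadia out); R2 Marcus 41, Amara 26, Diego 70 (Diego winner). Winner: Diego.
Borda — scores: Marcus 230, Amara 137, Nadia 261, Diego 194. Winner: Nadia.
The two methods disagree.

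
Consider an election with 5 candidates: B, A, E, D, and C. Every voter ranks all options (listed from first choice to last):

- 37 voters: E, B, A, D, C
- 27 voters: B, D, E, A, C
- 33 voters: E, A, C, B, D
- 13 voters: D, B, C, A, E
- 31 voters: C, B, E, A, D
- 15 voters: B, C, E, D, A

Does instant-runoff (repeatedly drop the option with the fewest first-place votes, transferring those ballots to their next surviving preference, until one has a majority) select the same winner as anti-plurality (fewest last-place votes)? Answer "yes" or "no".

yes

Instant-runoff — R1 B 42, A 0, E 70, D 13, C 31 (A out); R2 B 42, E 70, D 13, C 31 (D out); R3 B 55, E 70, C 31 (C out); R4 B 86, E 70 (B winner). Winner: B.
Anti-plurality — last-place votes: B 0, A 15, E 13, D 64, C 64. Winner: B.
The two methods agree.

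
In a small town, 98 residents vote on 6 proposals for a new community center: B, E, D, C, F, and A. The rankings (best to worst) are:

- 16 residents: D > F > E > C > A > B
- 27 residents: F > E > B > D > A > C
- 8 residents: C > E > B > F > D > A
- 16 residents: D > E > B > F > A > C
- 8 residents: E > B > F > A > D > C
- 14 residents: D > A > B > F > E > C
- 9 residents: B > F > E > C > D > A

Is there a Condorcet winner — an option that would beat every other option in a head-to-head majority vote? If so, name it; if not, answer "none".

none

Checking pairwise contests:
E beats B 75–23.
F beats E 66–32.
B beats D 52–46.
B beats C 74–24.
B beats F 55–43.
B beats A 68–30.
Every option loses at least one head-to-head, so there is no Condorcet winner.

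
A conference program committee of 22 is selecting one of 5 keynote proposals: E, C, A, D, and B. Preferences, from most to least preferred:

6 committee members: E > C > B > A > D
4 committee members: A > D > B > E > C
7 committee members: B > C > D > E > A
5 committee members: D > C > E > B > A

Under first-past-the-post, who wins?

B

First-place votes: E 6, C 0, A 4, D 5, B 7.
B has the most first-place votes.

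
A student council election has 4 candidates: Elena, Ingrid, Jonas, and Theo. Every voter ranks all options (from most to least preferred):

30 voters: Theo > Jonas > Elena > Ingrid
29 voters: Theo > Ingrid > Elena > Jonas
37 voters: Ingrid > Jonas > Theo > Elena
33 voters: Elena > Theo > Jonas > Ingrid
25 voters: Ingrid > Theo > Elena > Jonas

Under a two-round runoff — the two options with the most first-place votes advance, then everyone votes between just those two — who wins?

Theo

Round 1 first-place votes: Elena 33, Ingrid 62, Jonas 0, Theo 59.
Ingrid and Theo advance.
Runoff: Ingrid is preferred to Theo by 62 voters; Theo by 92.
Theo wins the runoff.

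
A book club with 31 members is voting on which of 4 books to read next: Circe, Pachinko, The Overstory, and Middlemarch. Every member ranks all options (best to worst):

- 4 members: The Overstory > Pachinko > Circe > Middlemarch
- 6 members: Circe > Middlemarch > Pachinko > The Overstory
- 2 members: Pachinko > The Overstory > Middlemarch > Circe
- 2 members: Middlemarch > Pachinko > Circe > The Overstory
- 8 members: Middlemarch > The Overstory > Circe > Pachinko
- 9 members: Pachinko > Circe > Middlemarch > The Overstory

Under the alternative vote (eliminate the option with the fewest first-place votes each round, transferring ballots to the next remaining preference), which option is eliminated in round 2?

Round 1: Circe 6, Pachinko 11, The Overstory 4, Middlemarch 10. Eliminate The Overstory.
Round 2: Circe 6, Pachinko 15, Middlemarch 10. Eliminate Circe.

Circe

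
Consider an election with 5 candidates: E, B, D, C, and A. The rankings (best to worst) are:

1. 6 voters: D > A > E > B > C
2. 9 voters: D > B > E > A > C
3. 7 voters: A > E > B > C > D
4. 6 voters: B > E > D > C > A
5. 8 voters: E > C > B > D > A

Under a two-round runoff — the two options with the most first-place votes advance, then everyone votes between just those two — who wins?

Round 1 first-place votes: E 8, B 6, D 15, C 0, A 7.
D and E advance.
Runoff: D is preferred to E by 15 voters; E by 21.
E wins the runoff.

E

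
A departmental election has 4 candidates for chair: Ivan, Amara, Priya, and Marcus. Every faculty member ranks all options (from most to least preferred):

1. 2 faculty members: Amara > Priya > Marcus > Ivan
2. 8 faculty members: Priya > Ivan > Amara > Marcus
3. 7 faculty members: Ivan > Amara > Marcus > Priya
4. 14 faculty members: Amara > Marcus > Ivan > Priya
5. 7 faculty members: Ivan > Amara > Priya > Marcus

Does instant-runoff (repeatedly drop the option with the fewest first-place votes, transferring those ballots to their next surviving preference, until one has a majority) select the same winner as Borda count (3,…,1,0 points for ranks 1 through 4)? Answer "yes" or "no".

Instant-runoff — R1 Ivan 14, Amara 16, Priya 8, Marcus 0 (Marcus out); R2 Ivan 14, Amara 16, Priya 8 (Priya out); R3 Ivan 22, Amara 16 (Ivan winner). Winner: Ivan.
Borda — scores: Ivan 72, Amara 84, Priya 35, Marcus 37. Winner: Amara.
The two methods disagree.

no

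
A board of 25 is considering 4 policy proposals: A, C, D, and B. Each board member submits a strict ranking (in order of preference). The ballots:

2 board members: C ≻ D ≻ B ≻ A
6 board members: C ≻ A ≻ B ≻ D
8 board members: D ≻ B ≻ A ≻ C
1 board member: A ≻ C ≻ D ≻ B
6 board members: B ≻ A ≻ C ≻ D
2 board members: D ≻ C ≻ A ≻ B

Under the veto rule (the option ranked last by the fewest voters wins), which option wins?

Last-place votes: A 2, C 8, D 12, B 3.
A is ranked last by the fewest voters, so A wins.

A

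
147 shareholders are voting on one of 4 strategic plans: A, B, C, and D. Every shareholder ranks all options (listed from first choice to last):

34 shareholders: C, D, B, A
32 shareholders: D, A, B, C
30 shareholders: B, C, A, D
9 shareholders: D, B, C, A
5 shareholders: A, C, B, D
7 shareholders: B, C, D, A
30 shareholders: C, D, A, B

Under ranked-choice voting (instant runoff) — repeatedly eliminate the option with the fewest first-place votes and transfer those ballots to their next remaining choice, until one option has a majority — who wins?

Round 1: A 5, B 37, C 64, D 41. Eliminate A.
Round 2: B 37, C 69, D 41. Eliminate B.
Round 3: C 106, D 41. C has a majority.

C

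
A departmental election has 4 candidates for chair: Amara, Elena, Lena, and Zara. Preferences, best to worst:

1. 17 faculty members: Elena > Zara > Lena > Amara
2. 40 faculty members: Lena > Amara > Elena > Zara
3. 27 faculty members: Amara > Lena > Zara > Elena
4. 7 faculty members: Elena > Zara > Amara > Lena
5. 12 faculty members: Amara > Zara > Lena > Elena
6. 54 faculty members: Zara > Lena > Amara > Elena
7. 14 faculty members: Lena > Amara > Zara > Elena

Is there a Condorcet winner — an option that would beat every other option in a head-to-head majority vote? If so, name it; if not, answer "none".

none

Checking pairwise contests:
Lena beats Amara 125–46.
Amara beats Elena 147–24.
Zara beats Lena 90–81.
Amara beats Zara 93–78.
Every option loses at least one head-to-head, so there is no Condorcet winner.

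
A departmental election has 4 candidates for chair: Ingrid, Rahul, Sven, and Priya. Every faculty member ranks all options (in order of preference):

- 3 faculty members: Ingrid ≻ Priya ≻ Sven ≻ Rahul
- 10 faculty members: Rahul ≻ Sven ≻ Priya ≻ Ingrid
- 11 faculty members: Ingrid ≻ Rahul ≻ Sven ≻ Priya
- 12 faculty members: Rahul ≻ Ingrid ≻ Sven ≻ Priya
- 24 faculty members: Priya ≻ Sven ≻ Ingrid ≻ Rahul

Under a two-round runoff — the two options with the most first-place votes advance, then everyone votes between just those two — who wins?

Rahul

Round 1 first-place votes: Ingrid 14, Rahul 22, Sven 0, Priya 24.
Priya and Rahul advance.
Runoff: Priya is preferred to Rahul by 27 voters; Rahul by 33.
Rahul wins the runoff.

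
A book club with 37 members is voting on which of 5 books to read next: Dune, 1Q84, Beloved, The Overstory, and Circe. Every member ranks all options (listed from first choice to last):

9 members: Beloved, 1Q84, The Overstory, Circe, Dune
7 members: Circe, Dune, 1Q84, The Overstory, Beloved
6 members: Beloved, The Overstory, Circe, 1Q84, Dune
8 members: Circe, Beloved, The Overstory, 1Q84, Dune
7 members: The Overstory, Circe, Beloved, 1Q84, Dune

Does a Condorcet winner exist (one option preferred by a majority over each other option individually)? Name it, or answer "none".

Checking pairwise contests:
1Q84 beats Dune 30–7.
Beloved beats 1Q84 30–7.
Circe beats Beloved 22–15.
Beloved beats The Overstory 23–14.
The Overstory beats Circe 22–15.
Every option loses at least one head-to-head, so there is no Condorcet winner.

none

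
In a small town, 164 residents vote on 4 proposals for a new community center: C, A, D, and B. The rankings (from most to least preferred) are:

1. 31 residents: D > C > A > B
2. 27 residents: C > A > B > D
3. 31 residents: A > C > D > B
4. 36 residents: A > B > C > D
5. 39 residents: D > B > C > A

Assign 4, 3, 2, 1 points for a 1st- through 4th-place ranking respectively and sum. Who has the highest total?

A

C: 31·3 + 27·4 + 31·3 + 36·2 + 39·2 = 444
A: 31·2 + 27·3 + 31·4 + 36·4 + 39·1 = 450
D: 31·4 + 27·1 + 31·2 + 36·1 + 39·4 = 405
B: 31·1 + 27·2 + 31·1 + 36·3 + 39·3 = 341
A has the highest Borda score (450).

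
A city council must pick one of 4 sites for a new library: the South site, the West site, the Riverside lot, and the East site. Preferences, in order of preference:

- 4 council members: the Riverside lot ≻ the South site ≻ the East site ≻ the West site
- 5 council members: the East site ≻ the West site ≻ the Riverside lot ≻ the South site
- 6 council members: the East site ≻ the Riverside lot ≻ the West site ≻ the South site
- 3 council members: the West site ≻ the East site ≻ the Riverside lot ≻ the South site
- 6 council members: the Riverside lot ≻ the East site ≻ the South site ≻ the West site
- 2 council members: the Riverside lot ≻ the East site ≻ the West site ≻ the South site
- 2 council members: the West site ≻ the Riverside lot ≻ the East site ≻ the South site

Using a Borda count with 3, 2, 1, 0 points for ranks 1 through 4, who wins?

the East site

the South site: 4·2 + 5·0 + 6·0 + 3·0 + 6·1 + 2·0 + 2·0 = 14
the West site: 4·0 + 5·2 + 6·1 + 3·3 + 6·0 + 2·1 + 2·3 = 33
the Riverside lot: 4·3 + 5·1 + 6·2 + 3·1 + 6·3 + 2·3 + 2·2 = 60
the East site: 4·1 + 5·3 + 6·3 + 3·2 + 6·2 + 2·2 + 2·1 = 61
the East site has the highest Borda score (61).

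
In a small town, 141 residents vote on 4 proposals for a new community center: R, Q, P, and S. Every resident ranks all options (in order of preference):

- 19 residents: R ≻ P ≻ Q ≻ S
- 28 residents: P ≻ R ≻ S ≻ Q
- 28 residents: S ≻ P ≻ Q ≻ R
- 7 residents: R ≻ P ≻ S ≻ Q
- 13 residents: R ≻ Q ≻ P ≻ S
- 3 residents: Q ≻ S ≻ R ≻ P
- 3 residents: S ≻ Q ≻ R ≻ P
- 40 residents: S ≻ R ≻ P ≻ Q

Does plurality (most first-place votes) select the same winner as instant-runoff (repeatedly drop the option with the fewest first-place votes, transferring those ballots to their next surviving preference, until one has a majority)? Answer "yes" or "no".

Plurality — first-place votes: R 39, Q 3, P 28, S 71. Winner: S.
Instant-runoff — R1 R 39, Q 3, P 28, S 71 (S winner). Winner: S.
The two methods agree.

yes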